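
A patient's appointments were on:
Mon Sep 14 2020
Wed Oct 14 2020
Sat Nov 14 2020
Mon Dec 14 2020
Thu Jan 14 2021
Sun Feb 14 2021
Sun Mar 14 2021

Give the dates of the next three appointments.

Gaps: 30, 31, 30, 31, 31, 28 days — not constant. Every event is on the 14th of the month.
Pattern: the 14th of each month.
Next: April 2021 → Wed Apr 14 2021.
May 2021: Fri May 14 2021.
June 2021: Mon Jun 14 2021.

Wed Apr 14 2021, Fri May 14 2021, Mon Jun 14 2021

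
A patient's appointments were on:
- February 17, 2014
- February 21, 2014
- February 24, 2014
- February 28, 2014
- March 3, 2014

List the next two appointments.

Gaps: 4, 3, 4, 3 days — not constant, but cyclic with period 2.
The events fall on every Monday and Friday.
The following Friday is March 7, 2014.
Next Monday: March 10, 2014.

March 7, 2014; March 10, 2014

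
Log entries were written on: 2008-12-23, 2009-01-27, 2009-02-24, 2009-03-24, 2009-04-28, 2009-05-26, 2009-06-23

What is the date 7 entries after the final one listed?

These are Tuesdays at 28- or 35-day spacing (35, 28, 28, 35, 28, 28).
The pattern: 4th Tuesday of the month.
4th Tuesday of July 2009: 2009-07-28.
August 2009 — 4th Tuesday is 2009-08-25.
September 2009 — 4th Tuesday is 2009-09-22.
4th Tuesday of October 2009: 2009-10-27.
November 2009 — 4th Tuesday is 2009-11-24.
December 2009 — 4th Tuesday is 2009-12-22.
4th Tuesday of January 2010: 2010-01-26.

2010-01-26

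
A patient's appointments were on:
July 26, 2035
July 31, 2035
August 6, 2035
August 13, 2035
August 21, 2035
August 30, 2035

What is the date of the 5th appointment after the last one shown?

The spacing grows by 1 each time: 5, 6, 7, 8, 9 days.
Next gap: 10 days. August 30, 2035 + 10 days = September 9, 2035.
Next gap: 11 days. September 9, 2035 + 11 days = September 20, 2035.
Next gap: 12 days. September 20, 2035 + 12 days = October 2, 2035.
Next gap: 13 days. October 2, 2035 + 13 days = October 15, 2035.
Next gap: 14 days. October 15, 2035 + 14 days = October 29, 2035.

October 29, 2035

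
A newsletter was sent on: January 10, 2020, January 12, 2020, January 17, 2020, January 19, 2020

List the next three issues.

Gaps: 2, 5, 2 days — not constant, but cyclic with period 2.
The events fall on every Friday and Sunday.
Next Friday: January 24, 2020.
Next Sunday: January 26, 2020.
The following Friday is January 31, 2020.

January 24, 2020; January 26, 2020; January 31, 2020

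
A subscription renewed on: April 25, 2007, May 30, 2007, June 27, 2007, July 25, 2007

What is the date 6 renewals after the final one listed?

All Wednesdays; the gaps (35, 28, 28) vary with month length.
This is the last Wednesday of each month.
August 2007 ends with Wednesday August 29, 2007.
September 2007 ends with Wednesday September 26, 2007.
October 2007 ends with Wednesday October 31, 2007.
November 2007 ends with Wednesday November 28, 2007.
December 2007 ends with Wednesday December 26, 2007.
Last Wednesday of January 2008: January 30, 2008.

January 30, 2008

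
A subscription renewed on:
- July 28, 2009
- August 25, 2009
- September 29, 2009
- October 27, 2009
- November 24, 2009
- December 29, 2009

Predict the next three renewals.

January 26, 2010; February 23, 2010; March 30, 2010

Every date is a Tuesday; gaps 28, 35, 28, 28, 35 days.
Each is the last Tuesday of its month (at least one falls on the 29th or later, ruling out '4th Tuesday').
January 2010 ends with Tuesday January 26, 2010.
Last Tuesday of February 2010: February 23, 2010.
Last Tuesday of March 2010: March 30, 2010.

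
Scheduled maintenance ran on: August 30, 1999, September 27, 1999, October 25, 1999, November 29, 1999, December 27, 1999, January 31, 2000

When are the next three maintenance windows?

February 28, 2000; March 27, 2000; April 24, 2000

These are Mondays with 28, 28, 35, 28, 35-day gaps.
Each is the final Monday of its month — August 30, 1999 is past the 28th, so '4th Monday' doesn't fit.
Last Monday of February 2000: February 28, 2000.
Last Monday of March 2000: March 27, 2000.
April 2000 ends with Monday April 24, 2000.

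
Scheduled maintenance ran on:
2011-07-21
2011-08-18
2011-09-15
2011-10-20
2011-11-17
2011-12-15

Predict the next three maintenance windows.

2012-01-19, 2012-02-16, 2012-03-15

Gaps: 28, 28, 35, 28, 28 days — a mix of 28 and 35. Every date is a Thursday.
Each is the 3rd Thursday of its month.
January 2012 — 3rd Thursday is 2012-01-19.
February 2012 — 3rd Thursday is 2012-02-16.
3rd Thursday of March 2012: 2012-03-15.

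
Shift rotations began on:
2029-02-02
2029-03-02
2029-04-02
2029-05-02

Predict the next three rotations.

2029-06-02, 2029-07-02, 2029-08-02

Each date is the 2nd; the gaps (28, 31, 30) track the month lengths.
The rule is the 2nd of each month.
June 2029: 2029-06-02.
Next: July 2029 → 2029-07-02.
August 2029: 2029-08-02.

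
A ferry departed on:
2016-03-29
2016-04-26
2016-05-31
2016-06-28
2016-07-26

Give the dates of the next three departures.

All Tuesdays; the gaps (28, 35, 28, 28) vary with month length.
This is the last Tuesday of each month.
Last Tuesday of August 2016: 2016-08-30.
September 2016 ends with Tuesday 2016-09-27.
October 2016 ends with Tuesday 2016-10-25.

2016-08-30, 2016-09-27, 2016-10-25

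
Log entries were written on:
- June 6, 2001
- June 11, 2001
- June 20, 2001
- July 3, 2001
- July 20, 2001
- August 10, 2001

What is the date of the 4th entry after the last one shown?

December 12, 2001

Gaps: 5, 9, 13, 17, 21 days — each gap is 4 larger than the previous one.
Next gap: 25 days. August 10, 2001 + 25 days = September 4, 2001.
Next gap: 29 days. September 4, 2001 + 29 days = October 3, 2001.
Next gap: 33 days. October 3, 2001 + 33 days = November 5, 2001.
Next gap: 37 days. November 5, 2001 + 37 days = December 12, 2001.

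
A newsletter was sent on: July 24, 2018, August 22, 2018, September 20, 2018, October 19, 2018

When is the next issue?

November 17, 2018

Every event comes 29 days after the last (29, 29, 29).
October 19, 2018 + 29 days = November 17, 2018.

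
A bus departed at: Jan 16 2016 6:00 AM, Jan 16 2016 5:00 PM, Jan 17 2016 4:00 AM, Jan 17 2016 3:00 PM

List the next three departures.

Jan 18 2016 2:00 AM, Jan 18 2016 1:00 PM, Jan 19 2016 12:00 AM

The interval is a steady 11 hours (11, 11, 11).
Jan 17 2016 3:00 PM + 11 h = Jan 18 2016 2:00 AM.
Jan 18 2016 2:00 AM + 11 h = Jan 18 2016 1:00 PM.
Jan 18 2016 1:00 PM + 11 h = Jan 19 2016 12:00 AM.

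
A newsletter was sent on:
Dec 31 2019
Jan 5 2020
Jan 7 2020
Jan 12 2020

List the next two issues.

The gap pattern 5, 2, 5 repeats every 2 events.
These are the Tuesdays and Sundays of each week.
The following Tuesday is Jan 14 2020.
Next Sunday: Jan 19 2020.

Jan 14 2020, Jan 19 2020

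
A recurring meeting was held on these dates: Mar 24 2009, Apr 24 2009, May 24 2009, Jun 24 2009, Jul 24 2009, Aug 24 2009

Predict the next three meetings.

Sep 24 2009, Oct 24 2009, Nov 24 2009

Each date is the 24th; the gaps (31, 30, 31, 30, 31) track the month lengths.
The rule is the 24th of each month.
September 2009: Sep 24 2009.
Next: October 2009 → Oct 24 2009.
November 2009: Nov 24 2009.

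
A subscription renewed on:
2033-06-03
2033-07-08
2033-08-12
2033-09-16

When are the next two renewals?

2033-10-21, 2033-11-25

The spacing is 35, 35, 35 days — always 35 days.
2033-09-16 + 35 days = 2033-10-21.
2033-10-21 + 35 days = 2033-11-25.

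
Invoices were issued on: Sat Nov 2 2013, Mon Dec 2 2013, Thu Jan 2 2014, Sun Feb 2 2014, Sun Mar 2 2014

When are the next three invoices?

Wed Apr 2 2014, Fri May 2 2014, Mon Jun 2 2014

Gaps: 30, 31, 31, 28 days — not constant. Every event is on the 2nd of the month.
Pattern: the 2nd of each month.
April 2014: Wed Apr 2 2014.
May 2014: Fri May 2 2014.
Next: June 2014 → Mon Jun 2 2014.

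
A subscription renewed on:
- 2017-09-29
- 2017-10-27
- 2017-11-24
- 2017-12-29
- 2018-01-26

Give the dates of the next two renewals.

2018-02-23, 2018-03-30

These are Fridays with 28, 28, 35, 28-day gaps.
Each is the final Friday of its month — 2017-09-29 is past the 28th, so '4th Friday' doesn't fit.
February 2018 ends with Friday 2018-02-23.
Last Friday of March 2018: 2018-03-30.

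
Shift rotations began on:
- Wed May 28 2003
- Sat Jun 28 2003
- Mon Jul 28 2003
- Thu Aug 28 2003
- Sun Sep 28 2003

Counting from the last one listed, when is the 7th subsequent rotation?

The day-of-month is always 28 (31, 30, 31, 31 days between events).
So this recurs on the 28th of each month.
October 2003: Tue Oct 28 2003.
Next: November 2003 → Fri Nov 28 2003.
December 2003: Sun Dec 28 2003.
Next: January 2004 → Wed Jan 28 2004.
February 2004: Sat Feb 28 2004.
March 2004: Sun Mar 28 2004.
Next: April 2004 → Wed Apr 28 2004.

Wed Apr 28 2004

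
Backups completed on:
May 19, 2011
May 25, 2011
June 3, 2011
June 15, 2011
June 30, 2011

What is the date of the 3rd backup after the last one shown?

Intervals are 6, 9, 12, 15 days — an arithmetic progression with common difference 3.
Next gap: 18 days. June 30, 2011 + 18 days = July 18, 2011.
Next gap: 21 days. July 18, 2011 + 21 days = August 8, 2011.
Next gap: 24 days. August 8, 2011 + 24 days = September 1, 2011.

September 1, 2011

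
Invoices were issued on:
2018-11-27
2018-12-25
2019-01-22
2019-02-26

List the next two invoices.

All dates are Tuesdays, 28, 28, 35 days apart.
Specifically, the 4th Tuesday of each month.
March 2019 — 4th Tuesday is 2019-03-26.
4th Tuesday of April 2019: 2019-04-23.

2019-03-26, 2019-04-23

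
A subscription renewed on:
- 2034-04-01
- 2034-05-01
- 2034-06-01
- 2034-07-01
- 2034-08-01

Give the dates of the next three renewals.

Gaps: 30, 31, 30, 31 days — not constant. Every event is on the 1st of the month.
Pattern: the 1st of each month.
September 2034: 2034-09-01.
Next: October 2034 → 2034-10-01.
November 2034: 2034-11-01.

2034-09-01, 2034-10-01, 2034-11-01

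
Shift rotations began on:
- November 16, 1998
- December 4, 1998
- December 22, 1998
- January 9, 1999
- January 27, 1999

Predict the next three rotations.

Every event comes 18 days after the last (18, 18, 18, 18).
January 27, 1999 + 18 days = February 14, 1999.
February 14, 1999 + 18 days = March 4, 1999.
March 4, 1999 + 18 days = March 22, 1999.

February 14, 1999; March 4, 1999; March 22, 1999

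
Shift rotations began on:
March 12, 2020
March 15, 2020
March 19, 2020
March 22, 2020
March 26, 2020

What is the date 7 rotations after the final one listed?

The gap pattern 3, 4, 3, 4 repeats every 2 events.
These are the Thursdays and Sundays of each week.
Next Sunday: March 29, 2020.
The following Thursday is April 2, 2020.
The following Sunday is April 5, 2020.
The following Thursday is April 9, 2020.
Next Sunday: April 12, 2020.
Next Thursday: April 16, 2020.
Next Sunday: April 19, 2020.

April 19, 2020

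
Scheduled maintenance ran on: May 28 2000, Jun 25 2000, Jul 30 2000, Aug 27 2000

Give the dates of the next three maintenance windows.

Sep 24 2000, Oct 29 2000, Nov 26 2000

Every date is a Sunday; gaps 28, 35, 28 days.
Each is the last Sunday of its month (at least one falls on the 29th or later, ruling out '4th Sunday').
Last Sunday of September 2000: Sep 24 2000.
October 2000 ends with Sunday Oct 29 2000.
November 2000 ends with Sunday Nov 26 2000.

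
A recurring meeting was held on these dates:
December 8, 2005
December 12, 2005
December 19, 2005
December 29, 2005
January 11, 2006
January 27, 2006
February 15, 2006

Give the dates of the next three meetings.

Gaps: 4, 7, 10, 13, 16, 19 days — each gap is 3 larger than the previous one.
Next gap: 22 days. February 15, 2006 + 22 days = March 9, 2006.
Next gap: 25 days. March 9, 2006 + 25 days = April 3, 2006.
Next gap: 28 days. April 3, 2006 + 28 days = May 1, 2006.

March 9, 2006; April 3, 2006; May 1, 2006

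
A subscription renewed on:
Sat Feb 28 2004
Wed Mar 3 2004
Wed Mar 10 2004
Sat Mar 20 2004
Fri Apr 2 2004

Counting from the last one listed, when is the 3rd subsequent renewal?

Intervals are 4, 7, 10, 13 days — an arithmetic progression with common difference 3.
Next gap: 16 days. Fri Apr 2 2004 + 16 days = Sun Apr 18 2004.
Next gap: 19 days. Sun Apr 18 2004 + 19 days = Fri May 7 2004.
Next gap: 22 days. Fri May 7 2004 + 22 days = Sat May 29 2004.

Sat May 29 2004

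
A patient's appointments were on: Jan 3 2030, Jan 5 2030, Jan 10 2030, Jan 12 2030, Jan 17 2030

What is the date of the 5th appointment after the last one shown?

Feb 2 2030

The gap pattern 2, 5, 2, 5 repeats every 2 events.
These are the Thursdays and Saturdays of each week.
Next Saturday: Jan 19 2030.
Next Thursday: Jan 24 2030.
The following Saturday is Jan 26 2030.
The following Thursday is Jan 31 2030.
Next Saturday: Feb 2 2030.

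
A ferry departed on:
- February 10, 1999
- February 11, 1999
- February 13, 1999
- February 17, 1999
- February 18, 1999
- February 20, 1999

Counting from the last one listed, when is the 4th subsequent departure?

March 3, 1999

Every event lands on a Wednesday or Thursday or Saturday (gaps cycle 1, 2, 4, 1, 2).
So the schedule is: every Wednesday, Thursday and Saturday.
The following Wednesday is February 24, 1999.
The following Thursday is February 25, 1999.
The following Saturday is February 27, 1999.
Next Wednesday: March 3, 1999.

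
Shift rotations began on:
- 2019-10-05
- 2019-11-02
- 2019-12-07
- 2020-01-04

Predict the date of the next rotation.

2020-02-01

All dates are Saturdays, 28, 35, 28 days apart.
Specifically, the 1st Saturday of each month.
February 2020 — 1st Saturday is 2020-02-01.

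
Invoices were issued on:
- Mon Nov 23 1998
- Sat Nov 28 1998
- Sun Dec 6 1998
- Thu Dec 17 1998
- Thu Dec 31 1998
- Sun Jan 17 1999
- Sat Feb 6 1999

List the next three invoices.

Mon Mar 1 1999, Sat Mar 27 1999, Sun Apr 25 1999

Gaps: 5, 8, 11, 14, 17, 20 days — each gap is 3 larger than the previous one.
Next gap: 23 days. Sat Feb 6 1999 + 23 days = Mon Mar 1 1999.
Next gap: 26 days. Mon Mar 1 1999 + 26 days = Sat Mar 27 1999.
Next gap: 29 days. Sat Mar 27 1999 + 29 days = Sun Apr 25 1999.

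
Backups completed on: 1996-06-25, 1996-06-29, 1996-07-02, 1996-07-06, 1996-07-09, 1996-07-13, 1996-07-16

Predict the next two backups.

The gap pattern 4, 3, 4, 3, 4, 3 repeats every 2 events.
These are the Tuesdays and Saturdays of each week.
Next Saturday: 1996-07-20.
Next Tuesday: 1996-07-23.

1996-07-20, 1996-07-23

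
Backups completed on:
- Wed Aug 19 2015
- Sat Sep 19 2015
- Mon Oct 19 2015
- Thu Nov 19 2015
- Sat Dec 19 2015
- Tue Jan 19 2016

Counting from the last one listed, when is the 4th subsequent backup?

Thu May 19 2016

Each date is the 19th; the gaps (31, 30, 31, 30, 31) track the month lengths.
The rule is the 19th of each month.
Next: February 2016 → Fri Feb 19 2016.
March 2016: Sat Mar 19 2016.
April 2016: Tue Apr 19 2016.
Next: May 2016 → Thu May 19 2016.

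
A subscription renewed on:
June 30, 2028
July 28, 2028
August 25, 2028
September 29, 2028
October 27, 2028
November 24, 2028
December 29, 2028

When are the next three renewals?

January 26, 2029; February 23, 2029; March 30, 2029

These are Fridays with 28, 28, 35, 28, 28, 35-day gaps.
Each is the final Friday of its month — June 30, 2028 is past the 28th, so '4th Friday' doesn't fit.
January 2029 ends with Friday January 26, 2029.
Last Friday of February 2029: February 23, 2029.
Last Friday of March 2029: March 30, 2029.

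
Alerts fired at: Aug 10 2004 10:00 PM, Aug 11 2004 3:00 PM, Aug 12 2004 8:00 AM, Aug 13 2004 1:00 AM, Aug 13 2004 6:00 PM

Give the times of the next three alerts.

The interval is a steady 17 hours (17, 17, 17, 17).
Aug 13 2004 6:00 PM + 17 h = Aug 14 2004 11:00 AM.
Aug 14 2004 11:00 AM + 17 h = Aug 15 2004 4:00 AM.
Aug 15 2004 4:00 AM + 17 h = Aug 15 2004 9:00 PM.

Aug 14 2004 11:00 AM, Aug 15 2004 4:00 AM, Aug 15 2004 9:00 PM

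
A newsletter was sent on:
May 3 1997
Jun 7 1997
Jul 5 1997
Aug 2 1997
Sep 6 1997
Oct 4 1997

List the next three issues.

All dates are Saturdays, 35, 28, 28, 35, 28 days apart.
Specifically, the 1st Saturday of each month.
1st Saturday of November 1997: Nov 1 1997.
December 1997 — 1st Saturday is Dec 6 1997.
January 1998 — 1st Saturday is Jan 3 1998.

Nov 1 1997, Dec 6 1997, Jan 3 1998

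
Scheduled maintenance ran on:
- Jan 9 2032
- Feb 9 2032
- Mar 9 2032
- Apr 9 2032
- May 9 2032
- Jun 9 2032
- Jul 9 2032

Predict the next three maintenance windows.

Gaps: 31, 29, 31, 30, 31, 30 days — not constant. Every event is on the 9th of the month.
Pattern: the 9th of each month.
August 2032: Aug 9 2032.
September 2032: Sep 9 2032.
Next: October 2032 → Oct 9 2032.

Aug 9 2032, Sep 9 2032, Oct 9 2032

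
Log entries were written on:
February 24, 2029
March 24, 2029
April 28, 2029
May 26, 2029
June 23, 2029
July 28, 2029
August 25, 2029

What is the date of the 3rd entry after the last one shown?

Gaps: 28, 35, 28, 28, 35, 28 days — a mix of 28 and 35. Every date is a Saturday.
Each is the 4th Saturday of its month.
September 2029 — 4th Saturday is September 22, 2029.
October 2029 — 4th Saturday is October 27, 2029.
4th Saturday of November 2029: November 24, 2029.

November 24, 2029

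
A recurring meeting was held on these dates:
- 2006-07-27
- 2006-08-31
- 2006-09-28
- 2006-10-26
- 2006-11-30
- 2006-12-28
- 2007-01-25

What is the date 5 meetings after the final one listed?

Every date is a Thursday; gaps 35, 28, 28, 35, 28, 28 days.
Each is the last Thursday of its month (at least one falls on the 29th or later, ruling out '4th Thursday').
Last Thursday of February 2007: 2007-02-22.
Last Thursday of March 2007: 2007-03-29.
April 2007 ends with Thursday 2007-04-26.
May 2007 ends with Thursday 2007-05-31.
Last Thursday of June 2007: 2007-06-28.

2007-06-28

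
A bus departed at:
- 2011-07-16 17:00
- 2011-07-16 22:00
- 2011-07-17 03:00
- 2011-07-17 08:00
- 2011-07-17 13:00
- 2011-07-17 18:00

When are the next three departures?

2011-07-17 23:00, 2011-07-18 04:00, 2011-07-18 09:00

Gaps: 5, 5, 5, 5, 5 hours — each event is 5 hours after the previous one.
2011-07-17 18:00 + 5 h = 2011-07-17 23:00.
2011-07-17 23:00 + 5 h = 2011-07-18 04:00.
2011-07-18 04:00 + 5 h = 2011-07-18 09:00.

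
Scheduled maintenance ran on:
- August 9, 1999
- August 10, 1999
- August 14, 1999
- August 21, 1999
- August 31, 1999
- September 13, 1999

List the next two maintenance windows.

Gaps: 1, 4, 7, 10, 13 days — each gap is 3 larger than the previous one.
Next gap: 16 days. September 13, 1999 + 16 days = September 29, 1999.
Next gap: 19 days. September 29, 1999 + 19 days = October 18, 1999.

September 29, 1999; October 18, 1999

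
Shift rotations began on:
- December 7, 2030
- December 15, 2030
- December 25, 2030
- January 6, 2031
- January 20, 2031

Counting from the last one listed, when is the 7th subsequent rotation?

Intervals are 8, 10, 12, 14 days — an arithmetic progression with common difference 2.
Next gap: 16 days. January 20, 2031 + 16 days = February 5, 2031.
Next gap: 18 days. February 5, 2031 + 18 days = February 23, 2031.
Next gap: 20 days. February 23, 2031 + 20 days = March 15, 2031.
Next gap: 22 days. March 15, 2031 + 22 days = April 6, 2031.
Next gap: 24 days. April 6, 2031 + 24 days = April 30, 2031.
Next gap: 26 days. April 30, 2031 + 26 days = May 26, 2031.
Next gap: 28 days. May 26, 2031 + 28 days = June 23, 2031.

June 23, 2031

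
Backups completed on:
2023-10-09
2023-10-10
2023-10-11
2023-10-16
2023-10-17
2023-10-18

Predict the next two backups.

2023-10-23, 2023-10-24

Every event lands on a Monday or Tuesday or Wednesday (gaps cycle 1, 1, 5, 1, 1).
So the schedule is: every Monday, Tuesday and Wednesday.
Next Monday: 2023-10-23.
Next Tuesday: 2023-10-24.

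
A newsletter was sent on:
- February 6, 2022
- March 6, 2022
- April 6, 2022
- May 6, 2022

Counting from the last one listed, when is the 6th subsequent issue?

The day-of-month is always 6 (28, 31, 30 days between events).
So this recurs on the 6th of each month.
Next: June 2022 → June 6, 2022.
July 2022: July 6, 2022.
August 2022: August 6, 2022.
September 2022: September 6, 2022.
October 2022: October 6, 2022.
Next: November 2022 → November 6, 2022.

November 6, 2022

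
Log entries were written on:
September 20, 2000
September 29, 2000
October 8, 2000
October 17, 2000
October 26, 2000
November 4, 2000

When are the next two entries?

The spacing is 9, 9, 9, 9, 9 days — always 9 days.
November 4, 2000 + 9 days = November 13, 2000.
November 13, 2000 + 9 days = November 22, 2000.

November 13, 2000; November 22, 2000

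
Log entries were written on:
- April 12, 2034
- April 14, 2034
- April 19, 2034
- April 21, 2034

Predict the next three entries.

April 26, 2034; April 28, 2034; May 3, 2034

Every event lands on a Wednesday or Friday (gaps cycle 2, 5, 2).
So the schedule is: every Wednesday and Friday.
Next Wednesday: April 26, 2034.
The following Friday is April 28, 2034.
The following Wednesday is May 3, 2034.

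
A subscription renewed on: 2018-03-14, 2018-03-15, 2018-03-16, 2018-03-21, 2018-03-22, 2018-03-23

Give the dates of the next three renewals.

2018-03-28, 2018-03-29, 2018-03-30

Every event lands on a Wednesday or Thursday or Friday (gaps cycle 1, 1, 5, 1, 1).
So the schedule is: every Wednesday, Thursday and Friday.
Next Wednesday: 2018-03-28.
Next Thursday: 2018-03-29.
The following Friday is 2018-03-30.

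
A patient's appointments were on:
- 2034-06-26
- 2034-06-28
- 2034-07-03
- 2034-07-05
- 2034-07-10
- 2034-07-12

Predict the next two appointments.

2034-07-17, 2034-07-19

Every event lands on a Monday or Wednesday (gaps cycle 2, 5, 2, 5, 2).
So the schedule is: every Monday and Wednesday.
The following Monday is 2034-07-17.
The following Wednesday is 2034-07-19.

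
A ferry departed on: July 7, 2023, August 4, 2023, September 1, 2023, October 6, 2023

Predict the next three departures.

November 3, 2023; December 1, 2023; January 5, 2024

These are Fridays at 28- or 35-day spacing (28, 28, 35).
The pattern: 1st Friday of the month.
1st Friday of November 2023: November 3, 2023.
December 2023 — 1st Friday is December 1, 2023.
January 2024 — 1st Friday is January 5, 2024.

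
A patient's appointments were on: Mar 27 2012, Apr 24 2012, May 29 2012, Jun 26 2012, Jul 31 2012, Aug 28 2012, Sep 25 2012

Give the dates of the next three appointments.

All Tuesdays; the gaps (28, 35, 28, 35, 28, 28) vary with month length.
This is the last Tuesday of each month.
Last Tuesday of October 2012: Oct 30 2012.
November 2012 ends with Tuesday Nov 27 2012.
December 2012 ends with Tuesday Dec 25 2012.

Oct 30 2012, Nov 27 2012, Dec 25 2012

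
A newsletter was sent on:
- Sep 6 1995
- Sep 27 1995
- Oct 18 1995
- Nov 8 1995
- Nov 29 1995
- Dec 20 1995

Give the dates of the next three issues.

Every event comes 21 days after the last (21, 21, 21, 21, 21).
Dec 20 1995 + 21 days = Jan 10 1996.
Jan 10 1996 + 21 days = Jan 31 1996.
Jan 31 1996 + 21 days = Feb 21 1996.

Jan 10 1996, Jan 31 1996, Feb 21 1996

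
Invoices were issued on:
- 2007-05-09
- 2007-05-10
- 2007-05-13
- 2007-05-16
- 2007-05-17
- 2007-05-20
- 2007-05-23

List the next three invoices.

2007-05-24, 2007-05-27, 2007-05-30

Gaps: 1, 3, 3, 1, 3, 3 days — not constant, but cyclic with period 3.
The events fall on every Wednesday, Thursday and Sunday.
The following Thursday is 2007-05-24.
The following Sunday is 2007-05-27.
Next Wednesday: 2007-05-30.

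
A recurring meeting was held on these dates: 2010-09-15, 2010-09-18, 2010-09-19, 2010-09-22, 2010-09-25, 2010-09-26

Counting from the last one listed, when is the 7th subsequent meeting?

2010-10-13

Gaps: 3, 1, 3, 3, 1 days — not constant, but cyclic with period 3.
The events fall on every Wednesday, Saturday and Sunday.
Next Wednesday: 2010-09-29.
The following Saturday is 2010-10-02.
Next Sunday: 2010-10-03.
The following Wednesday is 2010-10-06.
Next Saturday: 2010-10-09.
Next Sunday: 2010-10-10.
The following Wednesday is 2010-10-13.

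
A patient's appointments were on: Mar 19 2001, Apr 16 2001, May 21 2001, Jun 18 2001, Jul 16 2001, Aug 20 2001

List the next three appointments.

Sep 17 2001, Oct 15 2001, Nov 19 2001

These are Mondays at 28- or 35-day spacing (28, 35, 28, 28, 35).
The pattern: 3rd Monday of the month.
3rd Monday of September 2001: Sep 17 2001.
3rd Monday of October 2001: Oct 15 2001.
3rd Monday of November 2001: Nov 19 2001.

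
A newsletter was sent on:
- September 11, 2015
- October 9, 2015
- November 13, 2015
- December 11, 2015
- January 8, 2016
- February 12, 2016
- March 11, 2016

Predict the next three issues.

These are Fridays at 28- or 35-day spacing (28, 35, 28, 28, 35, 28).
The pattern: 2nd Friday of the month.
April 2016 — 2nd Friday is April 8, 2016.
2nd Friday of May 2016: May 13, 2016.
2nd Friday of June 2016: June 10, 2016.

April 8, 2016; May 13, 2016; June 10, 2016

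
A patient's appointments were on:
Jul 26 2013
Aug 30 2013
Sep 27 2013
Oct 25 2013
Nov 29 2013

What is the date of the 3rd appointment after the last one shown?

Feb 28 2014

These are Fridays with 35, 28, 28, 35-day gaps.
Each is the final Friday of its month — Aug 30 2013 is past the 28th, so '4th Friday' doesn't fit.
December 2013 ends with Friday Dec 27 2013.
January 2014 ends with Friday Jan 31 2014.
February 2014 ends with Friday Feb 28 2014.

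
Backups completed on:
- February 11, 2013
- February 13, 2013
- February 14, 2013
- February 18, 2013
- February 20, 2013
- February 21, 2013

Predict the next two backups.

Every event lands on a Monday or Wednesday or Thursday (gaps cycle 2, 1, 4, 2, 1).
So the schedule is: every Monday, Wednesday and Thursday.
Next Monday: February 25, 2013.
Next Wednesday: February 27, 2013.

February 25, 2013; February 27, 2013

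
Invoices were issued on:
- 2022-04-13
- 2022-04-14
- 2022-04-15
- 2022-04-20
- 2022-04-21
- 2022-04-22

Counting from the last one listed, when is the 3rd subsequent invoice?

Gaps: 1, 1, 5, 1, 1 days — not constant, but cyclic with period 3.
The events fall on every Wednesday, Thursday and Friday.
Next Wednesday: 2022-04-27.
Next Thursday: 2022-04-28.
The following Friday is 2022-04-29.

2022-04-29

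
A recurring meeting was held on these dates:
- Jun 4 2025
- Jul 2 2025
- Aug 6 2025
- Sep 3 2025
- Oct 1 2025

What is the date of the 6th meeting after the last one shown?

All dates are Wednesdays, 28, 35, 28, 28 days apart.
Specifically, the 1st Wednesday of each month.
1st Wednesday of November 2025: Nov 5 2025.
1st Wednesday of December 2025: Dec 3 2025.
1st Wednesday of January 2026: Jan 7 2026.
February 2026 — 1st Wednesday is Feb 4 2026.
1st Wednesday of March 2026: Mar 4 2026.
April 2026 — 1st Wednesday is Apr 1 2026.

Apr 1 2026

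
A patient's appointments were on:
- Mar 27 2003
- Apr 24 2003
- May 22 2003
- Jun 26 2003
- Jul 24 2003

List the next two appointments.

These are Thursdays at 28- or 35-day spacing (28, 28, 35, 28).
The pattern: 4th Thursday of the month.
August 2003 — 4th Thursday is Aug 28 2003.
4th Thursday of September 2003: Sep 25 2003.

Aug 28 2003, Sep 25 2003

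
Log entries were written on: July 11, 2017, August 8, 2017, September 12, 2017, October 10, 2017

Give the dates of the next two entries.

November 14, 2017; December 12, 2017

These are Tuesdays at 28- or 35-day spacing (28, 35, 28).
The pattern: 2nd Tuesday of the month.
November 2017 — 2nd Tuesday is November 14, 2017.
2nd Tuesday of December 2017: December 12, 2017.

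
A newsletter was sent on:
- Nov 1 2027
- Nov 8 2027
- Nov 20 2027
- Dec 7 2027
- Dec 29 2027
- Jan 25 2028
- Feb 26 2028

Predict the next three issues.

Apr 3 2028, May 15 2028, Jul 1 2028

Gaps: 7, 12, 17, 22, 27, 32 days — each gap is 5 larger than the previous one.
Next gap: 37 days. Feb 26 2028 + 37 days = Apr 3 2028.
Next gap: 42 days. Apr 3 2028 + 42 days = May 15 2028.
Next gap: 47 days. May 15 2028 + 47 days = Jul 1 2028.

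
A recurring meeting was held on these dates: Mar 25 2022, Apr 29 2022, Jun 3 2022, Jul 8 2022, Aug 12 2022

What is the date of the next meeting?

Every event comes 35 days after the last (35, 35, 35, 35).
Aug 12 2022 + 35 days = Sep 16 2022.

Sep 16 2022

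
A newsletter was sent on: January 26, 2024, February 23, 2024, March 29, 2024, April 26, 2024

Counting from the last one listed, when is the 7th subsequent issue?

November 29, 2024

Every date is a Friday; gaps 28, 35, 28 days.
Each is the last Friday of its month (at least one falls on the 29th or later, ruling out '4th Friday').
May 2024 ends with Friday May 31, 2024.
Last Friday of June 2024: June 28, 2024.
Last Friday of July 2024: July 26, 2024.
August 2024 ends with Friday August 30, 2024.
September 2024 ends with Friday September 27, 2024.
Last Friday of October 2024: October 25, 2024.
Last Friday of November 2024: November 29, 2024.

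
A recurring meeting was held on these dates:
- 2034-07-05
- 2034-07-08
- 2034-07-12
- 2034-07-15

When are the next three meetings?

Every event lands on a Wednesday or Saturday (gaps cycle 3, 4, 3).
So the schedule is: every Wednesday and Saturday.
The following Wednesday is 2034-07-19.
The following Saturday is 2034-07-22.
The following Wednesday is 2034-07-26.

2034-07-19, 2034-07-22, 2034-07-26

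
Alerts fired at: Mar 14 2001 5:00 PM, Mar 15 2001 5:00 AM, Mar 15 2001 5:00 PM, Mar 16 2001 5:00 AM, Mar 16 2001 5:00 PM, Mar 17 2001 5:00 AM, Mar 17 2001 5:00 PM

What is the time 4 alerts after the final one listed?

Mar 19 2001 5:00 PM

The interval is a steady 12 hours (12, 12, 12, 12, 12, 12).
Mar 17 2001 5:00 PM + 12 h = Mar 18 2001 5:00 AM.
Mar 18 2001 5:00 AM + 12 h = Mar 18 2001 5:00 PM.
Mar 18 2001 5:00 PM + 12 h = Mar 19 2001 5:00 AM.
Mar 19 2001 5:00 AM + 12 h = Mar 19 2001 5:00 PM.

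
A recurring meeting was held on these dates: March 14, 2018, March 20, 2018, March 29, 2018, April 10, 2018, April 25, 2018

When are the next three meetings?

Gaps: 6, 9, 12, 15 days — each gap is 3 larger than the previous one.
Next gap: 18 days. April 25, 2018 + 18 days = May 13, 2018.
Next gap: 21 days. May 13, 2018 + 21 days = June 3, 2018.
Next gap: 24 days. June 3, 2018 + 24 days = June 27, 2018.

May 13, 2018; June 3, 2018; June 27, 2018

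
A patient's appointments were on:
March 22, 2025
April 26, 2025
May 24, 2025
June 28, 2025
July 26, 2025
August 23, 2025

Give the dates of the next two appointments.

Gaps: 35, 28, 35, 28, 28 days — a mix of 28 and 35. Every date is a Saturday.
Each is the 4th Saturday of its month.
September 2025 — 4th Saturday is September 27, 2025.
4th Saturday of October 2025: October 25, 2025.

September 27, 2025; October 25, 2025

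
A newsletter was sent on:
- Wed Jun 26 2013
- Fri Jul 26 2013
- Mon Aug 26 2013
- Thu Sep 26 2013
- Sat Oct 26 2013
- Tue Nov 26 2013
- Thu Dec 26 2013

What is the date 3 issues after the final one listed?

Each date is the 26th; the gaps (30, 31, 31, 30, 31, 30) track the month lengths.
The rule is the 26th of each month.
January 2014: Sun Jan 26 2014.
Next: February 2014 → Wed Feb 26 2014.
March 2014: Wed Mar 26 2014.

Wed Mar 26 2014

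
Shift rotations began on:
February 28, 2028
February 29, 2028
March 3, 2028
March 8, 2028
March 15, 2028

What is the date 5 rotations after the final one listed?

Intervals are 1, 3, 5, 7 days — an arithmetic progression with common difference 2.
Next gap: 9 days. March 15, 2028 + 9 days = March 24, 2028.
Next gap: 11 days. March 24, 2028 + 11 days = April 4, 2028.
Next gap: 13 days. April 4, 2028 + 13 days = April 17, 2028.
Next gap: 15 days. April 17, 2028 + 15 days = May 2, 2028.
Next gap: 17 days. May 2, 2028 + 17 days = May 19, 2028.

May 19, 2028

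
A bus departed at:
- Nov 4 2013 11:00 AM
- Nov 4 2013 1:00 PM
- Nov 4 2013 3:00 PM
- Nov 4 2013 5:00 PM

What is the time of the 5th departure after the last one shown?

Nov 5 2013 3:00 AM

Gaps: 2, 2, 2 hours — each event is 2 hours after the previous one.
Nov 4 2013 5:00 PM + 2 h = Nov 4 2013 7:00 PM.
Nov 4 2013 7:00 PM + 2 h = Nov 4 2013 9:00 PM.
Nov 4 2013 9:00 PM + 2 h = Nov 4 2013 11:00 PM.
Nov 4 2013 11:00 PM + 2 h = Nov 5 2013 1:00 AM.
Nov 5 2013 1:00 AM + 2 h = Nov 5 2013 3:00 AM.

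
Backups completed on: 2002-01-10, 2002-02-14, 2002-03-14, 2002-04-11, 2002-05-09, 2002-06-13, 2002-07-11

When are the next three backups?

These are Thursdays at 28- or 35-day spacing (35, 28, 28, 28, 35, 28).
The pattern: 2nd Thursday of the month.
August 2002 — 2nd Thursday is 2002-08-08.
2nd Thursday of September 2002: 2002-09-12.
October 2002 — 2nd Thursday is 2002-10-10.

2002-08-08, 2002-09-12, 2002-10-10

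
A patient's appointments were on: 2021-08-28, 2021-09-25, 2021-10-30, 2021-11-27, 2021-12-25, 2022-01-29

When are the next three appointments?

All Saturdays; the gaps (28, 35, 28, 28, 35) vary with month length.
This is the last Saturday of each month.
February 2022 ends with Saturday 2022-02-26.
March 2022 ends with Saturday 2022-03-26.
Last Saturday of April 2022: 2022-04-30.

2022-02-26, 2022-03-26, 2022-04-30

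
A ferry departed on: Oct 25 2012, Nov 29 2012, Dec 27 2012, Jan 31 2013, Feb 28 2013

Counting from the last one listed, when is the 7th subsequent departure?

These are Thursdays with 35, 28, 35, 28-day gaps.
Each is the final Thursday of its month — Nov 29 2012 is past the 28th, so '4th Thursday' doesn't fit.
Last Thursday of March 2013: Mar 28 2013.
Last Thursday of April 2013: Apr 25 2013.
Last Thursday of May 2013: May 30 2013.
Last Thursday of June 2013: Jun 27 2013.
July 2013 ends with Thursday Jul 25 2013.
Last Thursday of August 2013: Aug 29 2013.
Last Thursday of September 2013: Sep 26 2013.

Sep 26 2013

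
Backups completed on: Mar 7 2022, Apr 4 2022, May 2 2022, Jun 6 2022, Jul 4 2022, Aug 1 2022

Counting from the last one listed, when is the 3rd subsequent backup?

Nov 7 2022

All dates are Mondays, 28, 28, 35, 28, 28 days apart.
Specifically, the 1st Monday of each month.
1st Monday of September 2022: Sep 5 2022.
1st Monday of October 2022: Oct 3 2022.
1st Monday of November 2022: Nov 7 2022.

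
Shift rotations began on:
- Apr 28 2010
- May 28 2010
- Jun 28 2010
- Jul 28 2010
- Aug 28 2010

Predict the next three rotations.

The day-of-month is always 28 (30, 31, 30, 31 days between events).
So this recurs on the 28th of each month.
September 2010: Sep 28 2010.
October 2010: Oct 28 2010.
November 2010: Nov 28 2010.

Sep 28 2010, Oct 28 2010, Nov 28 2010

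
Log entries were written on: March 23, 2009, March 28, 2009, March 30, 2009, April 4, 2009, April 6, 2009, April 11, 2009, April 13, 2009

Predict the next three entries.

Gaps: 5, 2, 5, 2, 5, 2 days — not constant, but cyclic with period 2.
The events fall on every Monday and Saturday.
The following Saturday is April 18, 2009.
The following Monday is April 20, 2009.
Next Saturday: April 25, 2009.

April 18, 2009; April 20, 2009; April 25, 2009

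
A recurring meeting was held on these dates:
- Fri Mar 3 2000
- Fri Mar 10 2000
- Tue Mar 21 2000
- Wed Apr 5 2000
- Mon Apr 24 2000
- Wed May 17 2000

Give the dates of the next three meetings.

Tue Jun 13 2000, Fri Jul 14 2000, Fri Aug 18 2000

Intervals are 7, 11, 15, 19, 23 days — an arithmetic progression with common difference 4.
Next gap: 27 days. Wed May 17 2000 + 27 days = Tue Jun 13 2000.
Next gap: 31 days. Tue Jun 13 2000 + 31 days = Fri Jul 14 2000.
Next gap: 35 days. Fri Jul 14 2000 + 35 days = Fri Aug 18 2000.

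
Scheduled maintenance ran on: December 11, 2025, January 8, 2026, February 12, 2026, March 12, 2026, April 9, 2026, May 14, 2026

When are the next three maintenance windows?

Gaps: 28, 35, 28, 28, 35 days — a mix of 28 and 35. Every date is a Thursday.
Each is the 2nd Thursday of its month.
2nd Thursday of June 2026: June 11, 2026.
July 2026 — 2nd Thursday is July 9, 2026.
2nd Thursday of August 2026: August 13, 2026.

June 11, 2026; July 9, 2026; August 13, 2026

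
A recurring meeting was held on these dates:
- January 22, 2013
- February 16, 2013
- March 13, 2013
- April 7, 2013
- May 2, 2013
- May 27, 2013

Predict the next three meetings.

June 21, 2013; July 16, 2013; August 10, 2013

Gaps between consecutive events: 25, 25, 25, 25, 25 days — a constant 25-day interval.
May 27, 2013 + 25 days = June 21, 2013.
June 21, 2013 + 25 days = July 16, 2013.
July 16, 2013 + 25 days = August 10, 2013.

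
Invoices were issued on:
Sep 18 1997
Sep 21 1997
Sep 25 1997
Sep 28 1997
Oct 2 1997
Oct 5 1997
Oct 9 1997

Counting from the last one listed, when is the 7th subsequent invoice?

The gap pattern 3, 4, 3, 4, 3, 4 repeats every 2 events.
These are the Thursdays and Sundays of each week.
Next Sunday: Oct 12 1997.
The following Thursday is Oct 16 1997.
The following Sunday is Oct 19 1997.
Next Thursday: Oct 23 1997.
The following Sunday is Oct 26 1997.
The following Thursday is Oct 30 1997.
Next Sunday: Nov 2 1997.

Nov 2 1997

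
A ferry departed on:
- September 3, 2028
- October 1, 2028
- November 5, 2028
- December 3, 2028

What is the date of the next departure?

Gaps: 28, 35, 28 days — a mix of 28 and 35. Every date is a Sunday.
Each is the 1st Sunday of its month.
1st Sunday of January 2029: January 7, 2029.

January 7, 2029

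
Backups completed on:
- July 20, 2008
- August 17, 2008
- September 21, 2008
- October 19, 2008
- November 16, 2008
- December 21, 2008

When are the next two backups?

Gaps: 28, 35, 28, 28, 35 days — a mix of 28 and 35. Every date is a Sunday.
Each is the 3rd Sunday of its month.
3rd Sunday of January 2009: January 18, 2009.
February 2009 — 3rd Sunday is February 15, 2009.

January 18, 2009; February 15, 2009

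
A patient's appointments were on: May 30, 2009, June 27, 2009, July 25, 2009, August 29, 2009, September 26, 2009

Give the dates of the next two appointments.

October 31, 2009; November 28, 2009

Every date is a Saturday; gaps 28, 28, 35, 28 days.
Each is the last Saturday of its month (at least one falls on the 29th or later, ruling out '4th Saturday').
Last Saturday of October 2009: October 31, 2009.
November 2009 ends with Saturday November 28, 2009.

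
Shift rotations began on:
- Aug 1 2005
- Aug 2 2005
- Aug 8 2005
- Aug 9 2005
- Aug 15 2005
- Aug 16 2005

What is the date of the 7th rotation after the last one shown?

The gap pattern 1, 6, 1, 6, 1 repeats every 2 events.
These are the Mondays and Tuesdays of each week.
The following Monday is Aug 22 2005.
Next Tuesday: Aug 23 2005.
Next Monday: Aug 29 2005.
The following Tuesday is Aug 30 2005.
Next Monday: Sep 5 2005.
Next Tuesday: Sep 6 2005.
The following Monday is Sep 12 2005.

Sep 12 2005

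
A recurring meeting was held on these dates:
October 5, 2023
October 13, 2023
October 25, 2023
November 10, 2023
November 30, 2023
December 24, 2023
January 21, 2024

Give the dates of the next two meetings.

Gaps: 8, 12, 16, 20, 24, 28 days — each gap is 4 larger than the previous one.
Next gap: 32 days. January 21, 2024 + 32 days = February 22, 2024.
Next gap: 36 days. February 22, 2024 + 36 days = March 29, 2024.

February 22, 2024; March 29, 2024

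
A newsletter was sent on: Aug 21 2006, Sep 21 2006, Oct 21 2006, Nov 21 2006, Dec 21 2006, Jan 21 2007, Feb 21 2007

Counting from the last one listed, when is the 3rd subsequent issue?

May 21 2007

Each date is the 21st; the gaps (31, 30, 31, 30, 31, 31) track the month lengths.
The rule is the 21st of each month.
March 2007: Mar 21 2007.
Next: April 2007 → Apr 21 2007.
May 2007: May 21 2007.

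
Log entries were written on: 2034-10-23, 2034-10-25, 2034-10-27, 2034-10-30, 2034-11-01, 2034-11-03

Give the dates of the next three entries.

2034-11-06, 2034-11-08, 2034-11-10

Gaps: 2, 2, 3, 2, 2 days — not constant, but cyclic with period 3.
The events fall on every Monday, Wednesday and Friday.
The following Monday is 2034-11-06.
Next Wednesday: 2034-11-08.
Next Friday: 2034-11-10.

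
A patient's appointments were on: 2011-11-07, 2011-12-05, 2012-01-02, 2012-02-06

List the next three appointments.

Gaps: 28, 28, 35 days — a mix of 28 and 35. Every date is a Monday.
Each is the 1st Monday of its month.
1st Monday of March 2012: 2012-03-05.
April 2012 — 1st Monday is 2012-04-02.
May 2012 — 1st Monday is 2012-05-07.

2012-03-05, 2012-04-02, 2012-05-07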